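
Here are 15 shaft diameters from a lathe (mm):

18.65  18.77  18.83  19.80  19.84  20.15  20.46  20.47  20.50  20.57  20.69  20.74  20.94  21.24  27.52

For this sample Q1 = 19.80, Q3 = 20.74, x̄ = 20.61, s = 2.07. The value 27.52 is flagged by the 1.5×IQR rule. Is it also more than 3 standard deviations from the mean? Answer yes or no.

yes

z = (27.52 − 20.61) / 2.07 = 3.34.
|z| = 3.34 > 3.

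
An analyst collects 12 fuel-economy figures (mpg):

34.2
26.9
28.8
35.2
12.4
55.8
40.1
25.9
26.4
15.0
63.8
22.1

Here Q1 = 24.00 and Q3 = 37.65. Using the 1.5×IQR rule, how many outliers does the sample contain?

IQR = 13.65; fences at 24.00 − 20.475 = 3.525 and 37.65 + 20.475 = 58.125.
Outside the cutoffs: 63.8.

1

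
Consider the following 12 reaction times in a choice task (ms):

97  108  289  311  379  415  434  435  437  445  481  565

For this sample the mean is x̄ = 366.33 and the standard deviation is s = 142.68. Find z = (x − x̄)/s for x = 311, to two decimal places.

-0.39

z = (311 − 366.33) / 142.68 = -0.39.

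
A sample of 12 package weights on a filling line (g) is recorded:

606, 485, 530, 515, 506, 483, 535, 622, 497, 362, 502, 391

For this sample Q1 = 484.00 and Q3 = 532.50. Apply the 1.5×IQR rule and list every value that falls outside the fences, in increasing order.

362, 391, 606, 622

IQR = Q3 − Q1 = 532.50 − 484.00 = 48.50.
Lower fence = Q1 − 1.5·IQR = 484.00 − 72.75 = 411.25.
Upper fence = Q3 + 1.5·IQR = 532.50 + 72.75 = 605.25.
362 < 411.25 → outlier.
391 < 411.25 → outlier.
606 > 605.25 → outlier.
622 > 605.25 → outlier.
All remaining values lie within [411.25, 605.25].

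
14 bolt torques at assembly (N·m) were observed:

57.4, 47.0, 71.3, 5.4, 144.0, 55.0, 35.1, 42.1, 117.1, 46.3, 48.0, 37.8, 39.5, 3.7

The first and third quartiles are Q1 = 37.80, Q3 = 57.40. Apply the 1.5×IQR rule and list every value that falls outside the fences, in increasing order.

3.7, 5.4, 117.1, 144.0

IQR = Q3 − Q1 = 57.40 − 37.80 = 19.60.
Lower fence = Q1 − 1.5·IQR = 37.80 − 29.40 = 8.40.
Upper fence = Q3 + 1.5·IQR = 57.40 + 29.40 = 86.80.
3.7 < 8.40 → outlier.
5.4 < 8.40 → outlier.
117.1 > 86.80 → outlier.
144.0 > 86.80 → outlier.
All remaining values lie within [8.40, 86.80].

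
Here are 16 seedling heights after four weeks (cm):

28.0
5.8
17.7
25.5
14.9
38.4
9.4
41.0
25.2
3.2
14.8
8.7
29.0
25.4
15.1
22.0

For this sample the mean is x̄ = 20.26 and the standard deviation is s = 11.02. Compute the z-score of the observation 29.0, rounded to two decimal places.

0.79

z = (29.0 − 20.26) / 11.02 = 0.79.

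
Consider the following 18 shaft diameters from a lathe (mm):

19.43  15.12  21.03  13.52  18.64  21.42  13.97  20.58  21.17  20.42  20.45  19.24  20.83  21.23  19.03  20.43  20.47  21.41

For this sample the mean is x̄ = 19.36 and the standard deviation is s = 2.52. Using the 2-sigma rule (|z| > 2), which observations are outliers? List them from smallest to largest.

Cutoffs at x̄ ± 2s: 19.36 ± 2·2.52 = [14.32, 24.40].
13.52: z = -2.32, |z| > 2 → outlier.
13.97: z = -2.14, |z| > 2 → outlier.
Every other value lies within [14.32, 24.40].

13.52, 13.97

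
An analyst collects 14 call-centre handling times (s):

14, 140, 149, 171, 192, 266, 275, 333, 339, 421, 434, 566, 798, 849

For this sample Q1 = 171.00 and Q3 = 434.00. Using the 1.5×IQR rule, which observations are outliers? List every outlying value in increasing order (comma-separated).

IQR = Q3 − Q1 = 434.00 − 171.00 = 263.00.
Lower fence = Q1 − 1.5·IQR = 171.00 − 394.50 = -223.50.
Upper fence = Q3 + 1.5·IQR = 434.00 + 394.50 = 828.50.
849 > 828.50 → outlier.
All remaining values lie within [-223.50, 828.50].

849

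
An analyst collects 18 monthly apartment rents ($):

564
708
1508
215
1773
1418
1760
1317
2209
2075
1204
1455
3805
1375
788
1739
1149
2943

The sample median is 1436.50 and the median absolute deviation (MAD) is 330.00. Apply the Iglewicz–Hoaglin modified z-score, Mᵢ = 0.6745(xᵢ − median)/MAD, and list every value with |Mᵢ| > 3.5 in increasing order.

3805

|Mᵢ| > 3.5 ⇔ |xᵢ − 1436.50| > 3.5·330.00/0.6745 = 1712.38.
So outliers lie outside [-275.88, 3148.88].
3805: M = 4.84 → outlier.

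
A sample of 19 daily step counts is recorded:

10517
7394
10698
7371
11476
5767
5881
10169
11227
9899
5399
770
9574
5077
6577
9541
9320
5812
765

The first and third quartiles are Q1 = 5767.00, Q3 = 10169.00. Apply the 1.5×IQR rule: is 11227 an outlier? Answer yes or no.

IQR = Q3 − Q1 = 10169.00 − 5767.00 = 4402.00.
Lower fence = Q1 − 1.5·IQR = 5767.00 − 6603.00 = -836.00.
Upper fence = Q3 + 1.5·IQR = 10169.00 + 6603.00 = 16772.00.
11227 lies within [-836.00, 16772.00].

no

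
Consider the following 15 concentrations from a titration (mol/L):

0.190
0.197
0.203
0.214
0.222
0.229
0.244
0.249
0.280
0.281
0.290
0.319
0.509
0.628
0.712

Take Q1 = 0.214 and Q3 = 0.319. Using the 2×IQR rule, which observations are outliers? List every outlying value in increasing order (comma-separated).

0.628, 0.712

IQR = Q3 − Q1 = 0.319 − 0.214 = 0.105.
Lower fence = Q1 − 2·IQR = 0.214 − 0.210 = 0.004.
Upper fence = Q3 + 2·IQR = 0.319 + 0.210 = 0.529.
0.628 > 0.529 → outlier.
0.712 > 0.529 → outlier.
All remaining values lie within [0.004, 0.529].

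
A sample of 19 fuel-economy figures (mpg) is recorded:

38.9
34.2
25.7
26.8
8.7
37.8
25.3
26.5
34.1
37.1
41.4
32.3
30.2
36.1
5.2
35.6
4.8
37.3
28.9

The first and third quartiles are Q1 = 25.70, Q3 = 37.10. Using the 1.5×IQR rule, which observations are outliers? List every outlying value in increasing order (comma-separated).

4.8, 5.2

IQR = Q3 − Q1 = 37.10 − 25.70 = 11.40.
Lower fence = Q1 − 1.5·IQR = 25.70 − 17.10 = 8.60.
Upper fence = Q3 + 1.5·IQR = 37.10 + 17.10 = 54.20.
4.8 < 8.60 → outlier.
5.2 < 8.60 → outlier.
All remaining values lie within [8.60, 54.20].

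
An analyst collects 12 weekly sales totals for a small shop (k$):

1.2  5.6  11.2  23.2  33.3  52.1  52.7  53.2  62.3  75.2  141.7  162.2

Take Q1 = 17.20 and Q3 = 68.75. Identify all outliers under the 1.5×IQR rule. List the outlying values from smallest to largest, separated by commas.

IQR = Q3 − Q1 = 68.75 − 17.20 = 51.55.
Lower fence = Q1 − 1.5·IQR = 17.20 − 77.325 = -60.125.
Upper fence = Q3 + 1.5·IQR = 68.75 + 77.325 = 146.075.
162.2 > 146.075 → outlier.
All remaining values lie within [-60.125, 146.075].

162.2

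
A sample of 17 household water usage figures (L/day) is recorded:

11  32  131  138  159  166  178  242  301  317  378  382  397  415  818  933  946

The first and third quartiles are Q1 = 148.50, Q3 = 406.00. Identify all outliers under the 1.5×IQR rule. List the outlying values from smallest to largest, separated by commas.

IQR = Q3 − Q1 = 406.00 − 148.50 = 257.50.
Lower fence = Q1 − 1.5·IQR = 148.50 − 386.25 = -237.75.
Upper fence = Q3 + 1.5·IQR = 406.00 + 386.25 = 792.25.
818 > 792.25 → outlier.
933 > 792.25 → outlier.
946 > 792.25 → outlier.
All remaining values lie within [-237.75, 792.25].

818, 933, 946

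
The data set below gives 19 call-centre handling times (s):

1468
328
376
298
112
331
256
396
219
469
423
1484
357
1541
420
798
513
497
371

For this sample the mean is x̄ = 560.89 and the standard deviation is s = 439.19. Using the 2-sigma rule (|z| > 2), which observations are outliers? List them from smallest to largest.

Cutoffs at x̄ ± 2s: 560.89 ± 2·439.19 = [-317.49, 1439.27].
1468: z = 2.07, |z| > 2 → outlier.
1484: z = 2.10, |z| > 2 → outlier.
1541: z = 2.23, |z| > 2 → outlier.
Every other value lies within [-317.49, 1439.27].

1468, 1484, 1541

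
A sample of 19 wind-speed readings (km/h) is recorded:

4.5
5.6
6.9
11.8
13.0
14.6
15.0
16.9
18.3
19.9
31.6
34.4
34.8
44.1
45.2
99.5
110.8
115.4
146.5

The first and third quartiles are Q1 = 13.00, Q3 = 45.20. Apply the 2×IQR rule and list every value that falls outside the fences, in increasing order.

110.8, 115.4, 146.5

IQR = Q3 − Q1 = 45.20 − 13.00 = 32.20.
Lower fence = Q1 − 2·IQR = 13.00 − 64.40 = -51.40.
Upper fence = Q3 + 2·IQR = 45.20 + 64.40 = 109.60.
110.8 > 109.60 → outlier.
115.4 > 109.60 → outlier.
146.5 > 109.60 → outlier.
All remaining values lie within [-51.40, 109.60].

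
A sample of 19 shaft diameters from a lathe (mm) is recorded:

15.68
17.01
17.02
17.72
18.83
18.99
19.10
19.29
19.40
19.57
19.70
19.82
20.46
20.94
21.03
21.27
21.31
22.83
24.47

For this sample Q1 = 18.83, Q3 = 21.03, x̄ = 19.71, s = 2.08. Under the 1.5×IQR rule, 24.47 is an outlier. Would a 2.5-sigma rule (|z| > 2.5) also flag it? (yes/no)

z = (24.47 − 19.71) / 2.08 = 2.29.
|z| = 2.29 ≤ 2.5.

no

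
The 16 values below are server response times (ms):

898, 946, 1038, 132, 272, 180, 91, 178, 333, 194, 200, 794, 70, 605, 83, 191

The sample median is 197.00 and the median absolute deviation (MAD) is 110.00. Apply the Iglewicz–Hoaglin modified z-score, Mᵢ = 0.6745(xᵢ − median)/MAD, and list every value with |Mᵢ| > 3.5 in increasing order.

|Mᵢ| > 3.5 ⇔ |xᵢ − 197.00| > 3.5·110.00/0.6745 = 570.79.
So outliers lie outside [-373.79, 767.79].
794: M = 3.66 → outlier.
898: M = 4.30 → outlier.
946: M = 4.59 → outlier.
1038: M = 5.16 → outlier.

794, 898, 946, 1038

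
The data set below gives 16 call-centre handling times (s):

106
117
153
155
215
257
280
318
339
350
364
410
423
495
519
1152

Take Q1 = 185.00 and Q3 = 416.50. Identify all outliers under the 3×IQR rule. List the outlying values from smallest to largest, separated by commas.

IQR = Q3 − Q1 = 416.50 − 185.00 = 231.50.
Lower fence = Q1 − 3·IQR = 185.00 − 694.50 = -509.50.
Upper fence = Q3 + 3·IQR = 416.50 + 694.50 = 1111.00.
1152 > 1111.00 → outlier.
All remaining values lie within [-509.50, 1111.00].

1152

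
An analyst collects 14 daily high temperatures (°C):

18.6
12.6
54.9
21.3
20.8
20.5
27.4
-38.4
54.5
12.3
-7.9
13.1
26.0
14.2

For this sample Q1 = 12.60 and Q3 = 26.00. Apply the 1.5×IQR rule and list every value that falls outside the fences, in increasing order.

IQR = Q3 − Q1 = 26.00 − 12.60 = 13.40.
Lower fence = Q1 − 1.5·IQR = 12.60 − 20.10 = -7.50.
Upper fence = Q3 + 1.5·IQR = 26.00 + 20.10 = 46.10.
-38.4 < -7.50 → outlier.
-7.9 < -7.50 → outlier.
54.5 > 46.10 → outlier.
54.9 > 46.10 → outlier.
All remaining values lie within [-7.50, 46.10].

-38.4, -7.9, 54.5, 54.9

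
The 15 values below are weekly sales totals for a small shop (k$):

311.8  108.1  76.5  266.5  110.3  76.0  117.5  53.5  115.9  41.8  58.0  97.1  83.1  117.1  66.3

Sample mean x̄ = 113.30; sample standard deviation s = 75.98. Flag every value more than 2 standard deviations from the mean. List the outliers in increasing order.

Cutoffs at x̄ ± 2s: 113.30 ± 2·75.98 = [-38.66, 265.26].
266.5: z = 2.02, |z| > 2 → outlier.
311.8: z = 2.61, |z| > 2 → outlier.
Every other value lies within [-38.66, 265.26].

266.5, 311.8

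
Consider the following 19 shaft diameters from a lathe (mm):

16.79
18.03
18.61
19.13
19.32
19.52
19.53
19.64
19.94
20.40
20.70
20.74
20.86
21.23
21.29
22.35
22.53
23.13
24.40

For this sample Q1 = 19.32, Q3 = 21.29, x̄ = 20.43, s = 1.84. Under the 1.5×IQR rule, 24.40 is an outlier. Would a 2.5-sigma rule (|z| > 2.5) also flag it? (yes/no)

z = (24.40 − 20.43) / 1.84 = 2.16.
|z| = 2.16 ≤ 2.5.

no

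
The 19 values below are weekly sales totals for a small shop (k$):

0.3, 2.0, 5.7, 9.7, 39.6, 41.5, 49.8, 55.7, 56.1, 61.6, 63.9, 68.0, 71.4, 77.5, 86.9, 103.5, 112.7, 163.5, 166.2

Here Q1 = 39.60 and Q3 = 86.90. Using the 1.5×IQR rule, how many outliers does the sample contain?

2

IQR = 47.30; fences at 39.60 − 70.95 = -31.35 and 86.90 + 70.95 = 157.85.
Outside the cutoffs: 163.5, 166.2.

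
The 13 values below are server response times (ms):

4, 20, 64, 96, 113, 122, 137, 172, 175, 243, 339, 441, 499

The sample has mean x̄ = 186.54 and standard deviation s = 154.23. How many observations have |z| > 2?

1

Cutoffs: x̄ ± 2s = [-121.92, 495.00].
Outside the cutoffs: 499.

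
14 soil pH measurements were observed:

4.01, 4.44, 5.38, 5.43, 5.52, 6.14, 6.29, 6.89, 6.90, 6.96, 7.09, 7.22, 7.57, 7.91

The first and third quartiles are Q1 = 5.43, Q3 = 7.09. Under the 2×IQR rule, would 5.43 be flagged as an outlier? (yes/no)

no

IQR = Q3 − Q1 = 7.09 − 5.43 = 1.66.
Lower fence = Q1 − 2·IQR = 5.43 − 3.32 = 2.11.
Upper fence = Q3 + 2·IQR = 7.09 + 3.32 = 10.41.
5.43 lies within [2.11, 10.41].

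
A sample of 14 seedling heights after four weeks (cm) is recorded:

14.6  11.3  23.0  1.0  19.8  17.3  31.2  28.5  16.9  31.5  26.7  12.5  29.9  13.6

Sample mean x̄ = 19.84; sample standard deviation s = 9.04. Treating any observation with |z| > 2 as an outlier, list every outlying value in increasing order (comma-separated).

1.0

Cutoffs at x̄ ± 2s: 19.84 ± 2·9.04 = [1.76, 37.92].
1.0: z = -2.08, |z| > 2 → outlier.
Every other value lies within [1.76, 37.92].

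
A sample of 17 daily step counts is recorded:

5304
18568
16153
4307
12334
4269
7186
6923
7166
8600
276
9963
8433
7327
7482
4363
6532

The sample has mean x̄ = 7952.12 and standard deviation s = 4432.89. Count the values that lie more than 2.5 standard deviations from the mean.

Cutoffs: x̄ ± 2.5s = [-3130.105, 19034.345].
Every value lies within the cutoffs.

0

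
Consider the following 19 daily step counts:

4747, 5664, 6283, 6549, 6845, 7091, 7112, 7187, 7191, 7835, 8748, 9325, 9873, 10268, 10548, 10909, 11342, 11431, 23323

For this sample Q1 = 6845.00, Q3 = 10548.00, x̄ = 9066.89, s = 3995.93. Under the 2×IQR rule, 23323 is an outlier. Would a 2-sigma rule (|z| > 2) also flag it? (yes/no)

yes

z = (23323 − 9066.89) / 3995.93 = 3.57.
|z| = 3.57 > 2.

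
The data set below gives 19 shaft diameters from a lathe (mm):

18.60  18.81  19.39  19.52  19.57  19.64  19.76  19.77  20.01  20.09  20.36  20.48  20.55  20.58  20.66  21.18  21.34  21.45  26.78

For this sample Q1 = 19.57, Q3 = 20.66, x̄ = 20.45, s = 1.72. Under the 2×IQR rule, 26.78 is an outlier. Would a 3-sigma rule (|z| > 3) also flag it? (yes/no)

z = (26.78 − 20.45) / 1.72 = 3.68.
|z| = 3.68 > 3.

yes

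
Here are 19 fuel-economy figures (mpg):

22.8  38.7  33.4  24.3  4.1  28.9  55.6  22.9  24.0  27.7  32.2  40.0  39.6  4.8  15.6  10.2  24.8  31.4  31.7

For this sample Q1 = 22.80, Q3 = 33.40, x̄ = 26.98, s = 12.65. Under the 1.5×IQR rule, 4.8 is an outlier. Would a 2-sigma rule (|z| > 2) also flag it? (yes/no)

z = (4.8 − 26.98) / 12.65 = -1.75.
|z| = 1.75 ≤ 2.

no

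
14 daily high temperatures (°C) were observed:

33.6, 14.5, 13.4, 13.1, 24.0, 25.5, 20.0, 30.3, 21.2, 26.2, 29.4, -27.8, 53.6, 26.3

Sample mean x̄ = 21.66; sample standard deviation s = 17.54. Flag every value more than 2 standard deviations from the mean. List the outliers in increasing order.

Cutoffs at x̄ ± 2s: 21.66 ± 2·17.54 = [-13.42, 56.74].
-27.8: z = -2.82, |z| > 2 → outlier.
Every other value lies within [-13.42, 56.74].

-27.8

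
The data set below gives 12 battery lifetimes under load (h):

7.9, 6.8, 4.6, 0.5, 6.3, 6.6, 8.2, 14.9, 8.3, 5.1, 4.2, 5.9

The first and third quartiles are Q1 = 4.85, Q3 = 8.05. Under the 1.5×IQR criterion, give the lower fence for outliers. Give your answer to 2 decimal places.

0.05

IQR = Q3 − Q1 = 8.05 − 4.85 = 3.20.
Lower fence = Q1 − 1.5·IQR = 4.85 − 4.80 = 0.05.
Upper fence = Q3 + 1.5·IQR = 8.05 + 4.80 = 12.85.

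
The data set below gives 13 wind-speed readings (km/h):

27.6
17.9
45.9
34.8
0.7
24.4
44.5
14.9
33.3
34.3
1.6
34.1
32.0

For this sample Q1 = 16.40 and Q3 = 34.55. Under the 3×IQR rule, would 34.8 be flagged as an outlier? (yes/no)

IQR = Q3 − Q1 = 34.55 − 16.40 = 18.15.
Lower fence = Q1 − 3·IQR = 16.40 − 54.45 = -38.05.
Upper fence = Q3 + 3·IQR = 34.55 + 54.45 = 89.00.
34.8 lies within [-38.05, 89.00].

no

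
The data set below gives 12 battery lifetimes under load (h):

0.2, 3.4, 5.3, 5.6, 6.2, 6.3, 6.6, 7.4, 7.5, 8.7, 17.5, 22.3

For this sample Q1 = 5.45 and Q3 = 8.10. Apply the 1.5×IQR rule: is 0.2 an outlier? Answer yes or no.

yes

IQR = Q3 − Q1 = 8.10 − 5.45 = 2.65.
Lower fence = Q1 − 1.5·IQR = 5.45 − 3.975 = 1.475.
Upper fence = Q3 + 1.5·IQR = 8.10 + 3.975 = 12.075.
0.2 lies below the lower fence.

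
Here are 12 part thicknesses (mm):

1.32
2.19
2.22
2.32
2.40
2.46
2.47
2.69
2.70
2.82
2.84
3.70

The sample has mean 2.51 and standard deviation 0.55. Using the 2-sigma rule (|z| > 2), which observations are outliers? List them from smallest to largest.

1.32, 3.70

Cutoffs at x̄ ± 2s: 2.51 ± 2·0.55 = [1.41, 3.61].
1.32: z = -2.16, |z| > 2 → outlier.
3.70: z = 2.16, |z| > 2 → outlier.
Every other value lies within [1.41, 3.61].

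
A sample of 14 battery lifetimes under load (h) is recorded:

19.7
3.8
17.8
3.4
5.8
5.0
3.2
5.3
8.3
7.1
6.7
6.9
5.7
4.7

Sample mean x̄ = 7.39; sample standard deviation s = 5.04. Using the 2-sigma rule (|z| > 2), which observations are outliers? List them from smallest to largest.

17.8, 19.7

Cutoffs at x̄ ± 2s: 7.39 ± 2·5.04 = [-2.69, 17.47].
17.8: z = 2.07, |z| > 2 → outlier.
19.7: z = 2.44, |z| > 2 → outlier.
Every other value lies within [-2.69, 17.47].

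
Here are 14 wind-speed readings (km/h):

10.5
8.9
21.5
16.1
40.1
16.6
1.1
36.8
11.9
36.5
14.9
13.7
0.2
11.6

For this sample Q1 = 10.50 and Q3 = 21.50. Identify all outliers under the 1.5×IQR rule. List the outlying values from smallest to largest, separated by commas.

IQR = Q3 − Q1 = 21.50 − 10.50 = 11.00.
Lower fence = Q1 − 1.5·IQR = 10.50 − 16.50 = -6.00.
Upper fence = Q3 + 1.5·IQR = 21.50 + 16.50 = 38.00.
40.1 > 38.00 → outlier.
All remaining values lie within [-6.00, 38.00].

40.1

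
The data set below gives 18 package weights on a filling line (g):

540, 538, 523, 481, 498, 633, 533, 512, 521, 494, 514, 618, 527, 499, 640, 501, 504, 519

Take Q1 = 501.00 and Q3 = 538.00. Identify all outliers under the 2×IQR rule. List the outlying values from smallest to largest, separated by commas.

IQR = Q3 − Q1 = 538.00 − 501.00 = 37.00.
Lower fence = Q1 − 2·IQR = 501.00 − 74.00 = 427.00.
Upper fence = Q3 + 2·IQR = 538.00 + 74.00 = 612.00.
618 > 612.00 → outlier.
633 > 612.00 → outlier.
640 > 612.00 → outlier.
All remaining values lie within [427.00, 612.00].

618, 633, 640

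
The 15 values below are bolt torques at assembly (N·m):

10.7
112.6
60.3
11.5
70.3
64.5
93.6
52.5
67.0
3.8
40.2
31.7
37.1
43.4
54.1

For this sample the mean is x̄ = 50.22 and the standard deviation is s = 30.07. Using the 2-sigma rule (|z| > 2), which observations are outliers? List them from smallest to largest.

Cutoffs at x̄ ± 2s: 50.22 ± 2·30.07 = [-9.92, 110.36].
112.6: z = 2.07, |z| > 2 → outlier.
Every other value lies within [-9.92, 110.36].

112.6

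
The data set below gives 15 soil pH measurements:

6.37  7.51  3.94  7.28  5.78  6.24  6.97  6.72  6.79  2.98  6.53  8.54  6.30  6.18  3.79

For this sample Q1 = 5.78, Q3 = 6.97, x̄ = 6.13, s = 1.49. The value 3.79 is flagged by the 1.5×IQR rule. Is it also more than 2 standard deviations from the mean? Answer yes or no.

no

z = (3.79 − 6.13) / 1.49 = -1.57.
|z| = 1.57 ≤ 2.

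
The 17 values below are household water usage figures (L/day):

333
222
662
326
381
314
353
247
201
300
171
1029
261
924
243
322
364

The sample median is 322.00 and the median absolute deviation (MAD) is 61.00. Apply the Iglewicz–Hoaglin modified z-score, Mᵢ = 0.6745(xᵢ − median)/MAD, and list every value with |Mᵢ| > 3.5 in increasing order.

662, 924, 1029

|Mᵢ| > 3.5 ⇔ |xᵢ − 322.00| > 3.5·61.00/0.6745 = 316.53.
So outliers lie outside [5.47, 638.53].
662: M = 3.76 → outlier.
924: M = 6.66 → outlier.
1029: M = 7.82 → outlier.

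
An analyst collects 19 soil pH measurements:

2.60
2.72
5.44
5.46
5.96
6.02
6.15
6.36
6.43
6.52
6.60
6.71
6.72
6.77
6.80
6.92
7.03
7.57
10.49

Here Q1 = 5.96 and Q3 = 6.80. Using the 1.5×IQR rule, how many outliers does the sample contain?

IQR = 0.84; fences at 5.96 − 1.26 = 4.70 and 6.80 + 1.26 = 8.06.
Outside the cutoffs: 2.60, 2.72, 10.49.

3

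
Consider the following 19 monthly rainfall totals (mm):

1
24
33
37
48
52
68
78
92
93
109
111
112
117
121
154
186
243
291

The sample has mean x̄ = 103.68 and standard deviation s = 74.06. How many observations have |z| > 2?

Cutoffs: x̄ ± 2s = [-44.44, 251.80].
Outside the cutoffs: 291.

1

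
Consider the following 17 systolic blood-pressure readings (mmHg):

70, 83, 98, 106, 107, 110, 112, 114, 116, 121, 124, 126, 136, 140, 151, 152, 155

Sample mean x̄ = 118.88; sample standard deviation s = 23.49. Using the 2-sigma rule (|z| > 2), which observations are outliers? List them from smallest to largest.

70

Cutoffs at x̄ ± 2s: 118.88 ± 2·23.49 = [71.90, 165.86].
70: z = -2.08, |z| > 2 → outlier.
Every other value lies within [71.90, 165.86].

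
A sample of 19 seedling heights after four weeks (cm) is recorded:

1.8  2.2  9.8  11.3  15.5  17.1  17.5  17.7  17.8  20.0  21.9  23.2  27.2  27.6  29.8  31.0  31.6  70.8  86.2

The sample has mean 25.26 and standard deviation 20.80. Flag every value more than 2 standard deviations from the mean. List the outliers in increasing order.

Cutoffs at x̄ ± 2s: 25.26 ± 2·20.80 = [-16.34, 66.86].
70.8: z = 2.19, |z| > 2 → outlier.
86.2: z = 2.93, |z| > 2 → outlier.
Every other value lies within [-16.34, 66.86].

70.8, 86.2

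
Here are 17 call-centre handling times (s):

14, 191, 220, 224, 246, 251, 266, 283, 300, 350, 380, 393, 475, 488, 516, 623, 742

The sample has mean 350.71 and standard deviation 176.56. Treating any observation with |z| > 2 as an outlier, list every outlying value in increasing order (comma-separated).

742

Cutoffs at x̄ ± 2s: 350.71 ± 2·176.56 = [-2.41, 703.83].
742: z = 2.22, |z| > 2 → outlier.
Every other value lies within [-2.41, 703.83].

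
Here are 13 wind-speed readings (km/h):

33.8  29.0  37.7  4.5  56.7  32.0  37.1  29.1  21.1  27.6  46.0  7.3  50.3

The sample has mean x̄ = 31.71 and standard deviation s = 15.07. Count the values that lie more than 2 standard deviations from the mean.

0

Cutoffs: x̄ ± 2s = [1.57, 61.85].
Every value lies within the cutoffs.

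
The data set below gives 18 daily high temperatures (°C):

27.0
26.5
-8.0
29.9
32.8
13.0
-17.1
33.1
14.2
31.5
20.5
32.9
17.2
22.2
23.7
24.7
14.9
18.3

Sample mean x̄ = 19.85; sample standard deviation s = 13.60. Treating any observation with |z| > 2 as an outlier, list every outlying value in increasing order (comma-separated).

Cutoffs at x̄ ± 2s: 19.85 ± 2·13.60 = [-7.35, 47.05].
-17.1: z = -2.72, |z| > 2 → outlier.
-8.0: z = -2.05, |z| > 2 → outlier.
Every other value lies within [-7.35, 47.05].

-17.1, -8.0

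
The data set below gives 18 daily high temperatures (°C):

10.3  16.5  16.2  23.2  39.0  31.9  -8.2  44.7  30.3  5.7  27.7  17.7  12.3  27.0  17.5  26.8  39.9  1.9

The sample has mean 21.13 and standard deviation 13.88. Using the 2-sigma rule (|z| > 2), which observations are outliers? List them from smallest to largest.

-8.2

Cutoffs at x̄ ± 2s: 21.13 ± 2·13.88 = [-6.63, 48.89].
-8.2: z = -2.11, |z| > 2 → outlier.
Every other value lies within [-6.63, 48.89].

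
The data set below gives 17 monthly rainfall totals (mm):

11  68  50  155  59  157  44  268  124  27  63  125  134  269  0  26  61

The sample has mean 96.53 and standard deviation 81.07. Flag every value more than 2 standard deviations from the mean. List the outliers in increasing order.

Cutoffs at x̄ ± 2s: 96.53 ± 2·81.07 = [-65.61, 258.67].
268: z = 2.12, |z| > 2 → outlier.
269: z = 2.13, |z| > 2 → outlier.
Every other value lies within [-65.61, 258.67].

268, 269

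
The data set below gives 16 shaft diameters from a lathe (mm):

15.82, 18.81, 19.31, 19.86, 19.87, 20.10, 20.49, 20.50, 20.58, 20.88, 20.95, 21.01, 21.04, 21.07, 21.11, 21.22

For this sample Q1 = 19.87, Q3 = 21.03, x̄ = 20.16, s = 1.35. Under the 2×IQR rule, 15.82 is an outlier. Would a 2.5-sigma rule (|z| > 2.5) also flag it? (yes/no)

yes

z = (15.82 − 20.16) / 1.35 = -3.21.
|z| = 3.21 > 2.5.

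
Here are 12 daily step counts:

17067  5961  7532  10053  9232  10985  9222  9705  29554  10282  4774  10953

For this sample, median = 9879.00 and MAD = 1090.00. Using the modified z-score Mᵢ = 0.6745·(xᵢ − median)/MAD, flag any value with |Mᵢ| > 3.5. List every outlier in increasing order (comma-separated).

|Mᵢ| > 3.5 ⇔ |xᵢ − 9879.00| > 3.5·1090.00/0.6745 = 5656.04.
So outliers lie outside [4222.96, 15535.04].
17067: M = 4.45 → outlier.
29554: M = 12.18 → outlier.

17067, 29554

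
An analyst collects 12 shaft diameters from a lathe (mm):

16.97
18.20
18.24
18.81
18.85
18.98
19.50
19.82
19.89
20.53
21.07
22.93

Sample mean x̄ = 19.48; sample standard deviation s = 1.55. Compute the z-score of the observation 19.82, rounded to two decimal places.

0.22

z = (19.82 − 19.48) / 1.55 = 0.22.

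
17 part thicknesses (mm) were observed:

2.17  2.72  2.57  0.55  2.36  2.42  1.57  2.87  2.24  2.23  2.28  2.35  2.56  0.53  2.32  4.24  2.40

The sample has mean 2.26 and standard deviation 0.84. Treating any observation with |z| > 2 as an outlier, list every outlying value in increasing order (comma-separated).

0.53, 0.55, 4.24

Cutoffs at x̄ ± 2s: 2.26 ± 2·0.84 = [0.58, 3.94].
0.53: z = -2.06, |z| > 2 → outlier.
0.55: z = -2.04, |z| > 2 → outlier.
4.24: z = 2.36, |z| > 2 → outlier.
Every other value lies within [0.58, 3.94].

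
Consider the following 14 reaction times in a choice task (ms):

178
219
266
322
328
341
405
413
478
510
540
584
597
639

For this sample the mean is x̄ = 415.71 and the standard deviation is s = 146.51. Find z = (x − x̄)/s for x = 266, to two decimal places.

z = (266 − 415.71) / 146.51 = -1.02.

-1.02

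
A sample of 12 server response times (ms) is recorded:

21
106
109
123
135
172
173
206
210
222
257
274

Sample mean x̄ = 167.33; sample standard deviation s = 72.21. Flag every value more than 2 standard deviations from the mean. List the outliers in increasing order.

Cutoffs at x̄ ± 2s: 167.33 ± 2·72.21 = [22.91, 311.75].
21: z = -2.03, |z| > 2 → outlier.
Every other value lies within [22.91, 311.75].

21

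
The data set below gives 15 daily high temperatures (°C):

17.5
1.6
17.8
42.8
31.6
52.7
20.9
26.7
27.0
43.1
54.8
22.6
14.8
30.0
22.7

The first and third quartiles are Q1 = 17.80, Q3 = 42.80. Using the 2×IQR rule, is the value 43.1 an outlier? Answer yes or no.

no

IQR = Q3 − Q1 = 42.80 − 17.80 = 25.00.
Lower fence = Q1 − 2·IQR = 17.80 − 50.00 = -32.20.
Upper fence = Q3 + 2·IQR = 42.80 + 50.00 = 92.80.
43.1 lies within [-32.20, 92.80].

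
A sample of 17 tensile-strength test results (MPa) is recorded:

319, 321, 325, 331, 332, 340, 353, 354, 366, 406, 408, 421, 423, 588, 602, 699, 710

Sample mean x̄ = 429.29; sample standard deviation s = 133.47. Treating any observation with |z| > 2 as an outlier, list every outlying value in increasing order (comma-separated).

Cutoffs at x̄ ± 2s: 429.29 ± 2·133.47 = [162.35, 696.23].
699: z = 2.02, |z| > 2 → outlier.
710: z = 2.10, |z| > 2 → outlier.
Every other value lies within [162.35, 696.23].

699, 710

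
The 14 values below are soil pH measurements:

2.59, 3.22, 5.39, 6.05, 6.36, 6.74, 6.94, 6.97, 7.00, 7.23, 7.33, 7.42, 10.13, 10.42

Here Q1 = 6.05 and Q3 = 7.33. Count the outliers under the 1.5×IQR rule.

IQR = 1.28; fences at 6.05 − 1.92 = 4.13 and 7.33 + 1.92 = 9.25.
Outside the cutoffs: 2.59, 3.22, 10.13, 10.42.

4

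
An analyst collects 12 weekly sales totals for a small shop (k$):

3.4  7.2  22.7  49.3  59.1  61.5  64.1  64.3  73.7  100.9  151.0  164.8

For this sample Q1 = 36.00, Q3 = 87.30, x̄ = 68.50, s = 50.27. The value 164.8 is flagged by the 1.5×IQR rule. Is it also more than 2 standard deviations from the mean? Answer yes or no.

no

z = (164.8 − 68.50) / 50.27 = 1.92.
|z| = 1.92 ≤ 2.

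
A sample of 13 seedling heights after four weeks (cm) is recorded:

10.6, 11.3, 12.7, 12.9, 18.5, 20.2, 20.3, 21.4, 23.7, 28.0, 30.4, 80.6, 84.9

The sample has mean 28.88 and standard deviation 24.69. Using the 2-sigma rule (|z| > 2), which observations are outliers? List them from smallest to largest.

Cutoffs at x̄ ± 2s: 28.88 ± 2·24.69 = [-20.50, 78.26].
80.6: z = 2.09, |z| > 2 → outlier.
84.9: z = 2.27, |z| > 2 → outlier.
Every other value lies within [-20.50, 78.26].

80.6, 84.9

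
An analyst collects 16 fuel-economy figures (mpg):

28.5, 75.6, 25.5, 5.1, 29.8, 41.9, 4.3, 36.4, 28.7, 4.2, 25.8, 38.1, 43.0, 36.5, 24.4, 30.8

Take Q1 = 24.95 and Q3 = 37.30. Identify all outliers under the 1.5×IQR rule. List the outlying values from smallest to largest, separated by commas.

4.2, 4.3, 5.1, 75.6

IQR = Q3 − Q1 = 37.30 − 24.95 = 12.35.
Lower fence = Q1 − 1.5·IQR = 24.95 − 18.525 = 6.425.
Upper fence = Q3 + 1.5·IQR = 37.30 + 18.525 = 55.825.
4.2 < 6.425 → outlier.
4.3 < 6.425 → outlier.
5.1 < 6.425 → outlier.
75.6 > 55.825 → outlier.
All remaining values lie within [6.425, 55.825].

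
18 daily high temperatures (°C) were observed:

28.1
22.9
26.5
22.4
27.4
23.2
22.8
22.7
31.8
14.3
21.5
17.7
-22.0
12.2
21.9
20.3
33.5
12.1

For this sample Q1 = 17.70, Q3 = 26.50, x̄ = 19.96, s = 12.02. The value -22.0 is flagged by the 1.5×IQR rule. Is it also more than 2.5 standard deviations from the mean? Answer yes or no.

z = (-22.0 − 19.96) / 12.02 = -3.49.
|z| = 3.49 > 2.5.

yes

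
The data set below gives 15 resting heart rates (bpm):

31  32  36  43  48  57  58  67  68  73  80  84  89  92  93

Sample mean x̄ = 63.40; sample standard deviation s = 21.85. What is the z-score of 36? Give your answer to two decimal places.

z = (36 − 63.40) / 21.85 = -1.25.

-1.25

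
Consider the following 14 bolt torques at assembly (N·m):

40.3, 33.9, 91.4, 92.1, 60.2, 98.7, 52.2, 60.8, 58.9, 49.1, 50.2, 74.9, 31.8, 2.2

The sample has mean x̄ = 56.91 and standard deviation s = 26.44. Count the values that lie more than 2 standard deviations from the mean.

Cutoffs: x̄ ± 2s = [4.03, 109.79].
Outside the cutoffs: 2.2.

1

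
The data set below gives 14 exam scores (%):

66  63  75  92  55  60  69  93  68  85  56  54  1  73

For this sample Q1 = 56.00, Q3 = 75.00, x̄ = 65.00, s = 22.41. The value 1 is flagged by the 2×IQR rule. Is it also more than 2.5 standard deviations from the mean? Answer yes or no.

z = (1 − 65.00) / 22.41 = -2.86.
|z| = 2.86 > 2.5.

yes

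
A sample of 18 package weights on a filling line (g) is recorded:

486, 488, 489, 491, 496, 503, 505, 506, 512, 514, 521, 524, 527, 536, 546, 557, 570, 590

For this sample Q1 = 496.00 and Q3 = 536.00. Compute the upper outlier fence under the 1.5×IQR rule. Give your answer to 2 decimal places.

IQR = Q3 − Q1 = 536.00 − 496.00 = 40.00.
Lower fence = Q1 − 1.5·IQR = 496.00 − 60.00 = 436.00.
Upper fence = Q3 + 1.5·IQR = 536.00 + 60.00 = 596.00.

596.00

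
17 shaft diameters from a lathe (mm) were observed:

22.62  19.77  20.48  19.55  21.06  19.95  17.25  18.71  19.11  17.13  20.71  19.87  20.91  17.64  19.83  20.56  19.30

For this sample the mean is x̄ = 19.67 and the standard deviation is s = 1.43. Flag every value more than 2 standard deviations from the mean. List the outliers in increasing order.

22.62

Cutoffs at x̄ ± 2s: 19.67 ± 2·1.43 = [16.81, 22.53].
22.62: z = 2.06, |z| > 2 → outlier.
Every other value lies within [16.81, 22.53].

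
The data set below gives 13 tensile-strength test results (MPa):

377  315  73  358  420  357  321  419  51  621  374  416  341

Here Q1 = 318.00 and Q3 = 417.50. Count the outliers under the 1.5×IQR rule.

IQR = 99.50; fences at 318.00 − 149.25 = 168.75 and 417.50 + 149.25 = 566.75.
Outside the cutoffs: 51, 73, 621.

3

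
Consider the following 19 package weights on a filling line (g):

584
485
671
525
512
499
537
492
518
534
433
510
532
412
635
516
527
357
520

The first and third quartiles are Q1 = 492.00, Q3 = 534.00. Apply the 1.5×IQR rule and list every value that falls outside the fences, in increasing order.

IQR = Q3 − Q1 = 534.00 − 492.00 = 42.00.
Lower fence = Q1 − 1.5·IQR = 492.00 − 63.00 = 429.00.
Upper fence = Q3 + 1.5·IQR = 534.00 + 63.00 = 597.00.
357 < 429.00 → outlier.
412 < 429.00 → outlier.
635 > 597.00 → outlier.
671 > 597.00 → outlier.
All remaining values lie within [429.00, 597.00].

357, 412, 635, 671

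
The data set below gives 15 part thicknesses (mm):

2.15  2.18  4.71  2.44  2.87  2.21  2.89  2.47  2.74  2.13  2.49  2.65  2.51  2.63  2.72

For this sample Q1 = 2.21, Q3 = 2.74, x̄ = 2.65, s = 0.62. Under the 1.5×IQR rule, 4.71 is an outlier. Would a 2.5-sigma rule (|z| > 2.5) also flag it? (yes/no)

z = (4.71 − 2.65) / 0.62 = 3.32.
|z| = 3.32 > 2.5.

yes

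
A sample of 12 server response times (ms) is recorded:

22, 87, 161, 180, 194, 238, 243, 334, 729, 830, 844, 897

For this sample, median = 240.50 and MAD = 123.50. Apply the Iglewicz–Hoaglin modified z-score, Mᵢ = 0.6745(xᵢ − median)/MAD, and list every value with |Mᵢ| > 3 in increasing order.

830, 844, 897

|Mᵢ| > 3 ⇔ |xᵢ − 240.50| > 3·123.50/0.6745 = 549.30.
So outliers lie outside [-308.80, 789.80].
830: M = 3.22 → outlier.
844: M = 3.30 → outlier.
897: M = 3.59 → outlier.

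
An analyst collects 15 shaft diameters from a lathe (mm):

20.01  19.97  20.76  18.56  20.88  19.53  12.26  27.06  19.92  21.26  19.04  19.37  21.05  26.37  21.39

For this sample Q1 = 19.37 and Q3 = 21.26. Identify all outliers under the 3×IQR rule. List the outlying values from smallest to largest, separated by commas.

12.26, 27.06

IQR = Q3 − Q1 = 21.26 − 19.37 = 1.89.
Lower fence = Q1 − 3·IQR = 19.37 − 5.67 = 13.70.
Upper fence = Q3 + 3·IQR = 21.26 + 5.67 = 26.93.
12.26 < 13.70 → outlier.
27.06 > 26.93 → outlier.
All remaining values lie within [13.70, 26.93].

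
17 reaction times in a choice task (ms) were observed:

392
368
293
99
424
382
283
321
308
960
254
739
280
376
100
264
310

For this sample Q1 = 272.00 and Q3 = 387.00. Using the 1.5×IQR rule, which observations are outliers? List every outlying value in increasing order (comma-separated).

99, 739, 960

IQR = Q3 − Q1 = 387.00 − 272.00 = 115.00.
Lower fence = Q1 − 1.5·IQR = 272.00 − 172.50 = 99.50.
Upper fence = Q3 + 1.5·IQR = 387.00 + 172.50 = 559.50.
99 < 99.50 → outlier.
739 > 559.50 → outlier.
960 > 559.50 → outlier.
All remaining values lie within [99.50, 559.50].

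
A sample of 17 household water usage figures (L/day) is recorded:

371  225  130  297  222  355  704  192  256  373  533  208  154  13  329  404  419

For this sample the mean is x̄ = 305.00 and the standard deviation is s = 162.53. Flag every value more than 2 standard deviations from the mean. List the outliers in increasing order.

Cutoffs at x̄ ± 2s: 305.00 ± 2·162.53 = [-20.06, 630.06].
704: z = 2.45, |z| > 2 → outlier.
Every other value lies within [-20.06, 630.06].

704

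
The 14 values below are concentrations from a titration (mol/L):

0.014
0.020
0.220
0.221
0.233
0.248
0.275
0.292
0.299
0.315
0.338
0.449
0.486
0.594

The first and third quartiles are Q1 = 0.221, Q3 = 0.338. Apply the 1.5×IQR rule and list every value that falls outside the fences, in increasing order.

0.014, 0.020, 0.594

IQR = Q3 − Q1 = 0.338 − 0.221 = 0.117.
Lower fence = Q1 − 1.5·IQR = 0.221 − 0.1755 = 0.0455.
Upper fence = Q3 + 1.5·IQR = 0.338 + 0.1755 = 0.5135.
0.014 < 0.0455 → outlier.
0.020 < 0.0455 → outlier.
0.594 > 0.5135 → outlier.
All remaining values lie within [0.0455, 0.5135].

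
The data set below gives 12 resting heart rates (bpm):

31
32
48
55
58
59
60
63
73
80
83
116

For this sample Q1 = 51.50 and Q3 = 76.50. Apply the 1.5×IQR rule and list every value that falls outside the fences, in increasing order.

IQR = Q3 − Q1 = 76.50 − 51.50 = 25.00.
Lower fence = Q1 − 1.5·IQR = 51.50 − 37.50 = 14.00.
Upper fence = Q3 + 1.5·IQR = 76.50 + 37.50 = 114.00.
116 > 114.00 → outlier.
All remaining values lie within [14.00, 114.00].

116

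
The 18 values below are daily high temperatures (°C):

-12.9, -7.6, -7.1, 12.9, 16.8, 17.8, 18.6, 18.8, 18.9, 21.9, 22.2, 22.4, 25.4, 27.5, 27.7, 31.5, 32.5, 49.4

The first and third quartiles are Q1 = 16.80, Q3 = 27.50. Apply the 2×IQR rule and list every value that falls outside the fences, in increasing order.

IQR = Q3 − Q1 = 27.50 − 16.80 = 10.70.
Lower fence = Q1 − 2·IQR = 16.80 − 21.40 = -4.60.
Upper fence = Q3 + 2·IQR = 27.50 + 21.40 = 48.90.
-12.9 < -4.60 → outlier.
-7.6 < -4.60 → outlier.
-7.1 < -4.60 → outlier.
49.4 > 48.90 → outlier.
All remaining values lie within [-4.60, 48.90].

-12.9, -7.6, -7.1, 49.4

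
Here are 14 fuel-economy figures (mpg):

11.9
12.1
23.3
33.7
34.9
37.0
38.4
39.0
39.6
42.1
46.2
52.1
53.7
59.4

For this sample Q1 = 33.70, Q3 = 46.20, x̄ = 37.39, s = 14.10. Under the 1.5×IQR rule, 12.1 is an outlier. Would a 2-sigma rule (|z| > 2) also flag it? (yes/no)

z = (12.1 − 37.39) / 14.10 = -1.79.
|z| = 1.79 ≤ 2.

no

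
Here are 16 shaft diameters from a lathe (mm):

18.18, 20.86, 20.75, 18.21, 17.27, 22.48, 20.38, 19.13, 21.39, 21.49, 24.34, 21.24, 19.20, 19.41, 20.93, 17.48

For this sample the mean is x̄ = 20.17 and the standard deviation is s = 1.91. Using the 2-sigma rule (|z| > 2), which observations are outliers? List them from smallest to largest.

24.34

Cutoffs at x̄ ± 2s: 20.17 ± 2·1.91 = [16.35, 23.99].
24.34: z = 2.18, |z| > 2 → outlier.
Every other value lies within [16.35, 23.99].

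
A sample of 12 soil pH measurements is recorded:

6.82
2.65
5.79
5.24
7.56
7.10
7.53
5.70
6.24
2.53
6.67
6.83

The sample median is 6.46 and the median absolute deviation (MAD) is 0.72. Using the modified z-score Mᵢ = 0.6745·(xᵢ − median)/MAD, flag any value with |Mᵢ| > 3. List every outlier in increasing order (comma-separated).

|Mᵢ| > 3 ⇔ |xᵢ − 6.46| > 3·0.72/0.6745 = 3.20.
So outliers lie outside [3.26, 9.66].
2.53: M = -3.68 → outlier.
2.65: M = -3.57 → outlier.

2.53, 2.65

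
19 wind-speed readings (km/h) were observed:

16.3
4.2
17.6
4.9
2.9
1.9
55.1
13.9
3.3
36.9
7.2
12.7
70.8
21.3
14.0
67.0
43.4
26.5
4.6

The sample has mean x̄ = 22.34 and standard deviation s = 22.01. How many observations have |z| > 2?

Cutoffs: x̄ ± 2s = [-21.68, 66.36].
Outside the cutoffs: 67.0, 70.8.

2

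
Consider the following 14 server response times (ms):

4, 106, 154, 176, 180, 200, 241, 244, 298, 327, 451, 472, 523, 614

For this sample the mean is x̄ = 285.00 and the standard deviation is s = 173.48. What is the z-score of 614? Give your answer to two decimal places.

1.90

z = (614 − 285.00) / 173.48 = 1.90.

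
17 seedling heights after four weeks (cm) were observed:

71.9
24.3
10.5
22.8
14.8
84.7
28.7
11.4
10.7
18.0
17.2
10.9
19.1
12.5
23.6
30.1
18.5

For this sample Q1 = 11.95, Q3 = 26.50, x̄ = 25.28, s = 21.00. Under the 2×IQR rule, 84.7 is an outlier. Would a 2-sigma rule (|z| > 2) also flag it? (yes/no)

z = (84.7 − 25.28) / 21.00 = 2.83.
|z| = 2.83 > 2.

yes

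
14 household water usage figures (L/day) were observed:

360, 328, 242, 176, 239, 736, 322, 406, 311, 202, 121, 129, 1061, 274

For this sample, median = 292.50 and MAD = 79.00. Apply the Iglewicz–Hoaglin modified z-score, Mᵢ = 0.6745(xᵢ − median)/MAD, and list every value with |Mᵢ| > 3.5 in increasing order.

|Mᵢ| > 3.5 ⇔ |xᵢ − 292.50| > 3.5·79.00/0.6745 = 409.93.
So outliers lie outside [-117.43, 702.43].
736: M = 3.79 → outlier.
1061: M = 6.56 → outlier.

736, 1061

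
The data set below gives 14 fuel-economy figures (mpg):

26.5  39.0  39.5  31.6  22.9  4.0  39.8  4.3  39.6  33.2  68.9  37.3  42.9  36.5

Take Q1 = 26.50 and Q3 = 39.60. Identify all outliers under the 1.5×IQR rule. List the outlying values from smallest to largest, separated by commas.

4.0, 4.3, 68.9

IQR = Q3 − Q1 = 39.60 − 26.50 = 13.10.
Lower fence = Q1 − 1.5·IQR = 26.50 − 19.65 = 6.85.
Upper fence = Q3 + 1.5·IQR = 39.60 + 19.65 = 59.25.
4.0 < 6.85 → outlier.
4.3 < 6.85 → outlier.
68.9 > 59.25 → outlier.
All remaining values lie within [6.85, 59.25].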